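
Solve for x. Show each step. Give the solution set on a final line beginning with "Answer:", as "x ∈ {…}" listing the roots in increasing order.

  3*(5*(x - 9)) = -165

Step 1. [3*(5*(x - 9)) = -165] 3 out front; divide by 3, so div: 5*(x - 9) = -55.
Step 2. [5*(x - 9) = -55] LHS = 5·(…); ÷5 both sides. So div: x - 9 = -11.
Step 3. [x - 9 = -11] add 9: x sits inside (… - 9), so sub: x = -2.

Answer: x ∈ {-2}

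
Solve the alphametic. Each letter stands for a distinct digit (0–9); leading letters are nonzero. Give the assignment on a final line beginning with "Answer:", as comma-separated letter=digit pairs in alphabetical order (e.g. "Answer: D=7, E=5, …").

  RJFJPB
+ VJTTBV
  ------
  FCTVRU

Step 1. [col 1: B + V ≡ U (mod 10)] V=2 is one option consistent with column 1 (B + V ≡ U (mod 10), carry-in 0) — take it ⇒ V=2.
Step 2. [col 1: B + V ≡ U (mod 10)] several values work for U in column 1 (B + V ≡ U (mod 10), carry-in 0); try U=3 ⇒ U=3.
Step 3. [col 1: B + V ≡ U (mod 10)] column 1 reads B+V+carry(0)=U with V=2, U=3; with digits 2,3 already taken and all letters distinct, the only value for B is 1 ⇒ B=1.
Step 4. [col 2: P + B ≡ R (mod 10)] P=5 is one option consistent with column 2 (P + B ≡ R (mod 10), carry-in 0) — take it. So P=5.
Step 5. [col 2: P + B ≡ R (mod 10)] column 2: given P=5, B=1, carry-in 0, and digits 1,2,3,5 already taken and all letters distinct, P+B≡R (mod 10) forces R=6. So R=6.
Step 6. [col 3: J + T ≡ V (mod 10)] several values work for J in column 3 (J + T ≡ V (mod 10), carry-in 0); try J=8. So J=8.
Step 7. [col 3: J + T ≡ V (mod 10)] column 3 reads J+T+carry(0)=V with J=8, V=2; with digits 1,2,3,5,6,8 already taken and all letters distinct, the only value for T is 4 ⇒ T=4.
Step 8. [col 4: F + T ≡ T (mod 10)] from column 4 (T=4, carry-in 1, digits 1,2,3,4,5,6,8 already taken and all letters distinct): F must equal 9, so F=9.
Step 9. [col 5: J + J ≡ C (mod 10)] column 5 reads J+J+carry(1)=C with J=8; with digits 1,2,3,4,5,6,8,9 already taken and all letters distinct, the only value for C is 7. So C=7.

Answer: B=1, C=7, F=9, J=8, P=5, R=6, T=4, U=3, V=2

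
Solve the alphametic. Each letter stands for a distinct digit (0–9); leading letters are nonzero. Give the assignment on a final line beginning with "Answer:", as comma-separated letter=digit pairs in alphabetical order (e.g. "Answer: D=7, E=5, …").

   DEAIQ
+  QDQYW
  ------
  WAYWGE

Step 1. [col 1: Q + W ≡ E (mod 10)] several values work for E in column 1 (Q + W ≡ E (mod 10), carry-in 0); try E=8 ⇒ E=8.
Step 2. [col 1: Q + W ≡ E (mod 10)] column 1 (Q + W ≡ E (mod 10), carry-in 0) doesn't pin Q yet; pick Q=7 and continue. So Q=7.
Step 3. [col 1: Q + W ≡ E (mod 10)] column 1: given Q=7, E=8, carry-in 0, and digits 7,8 already taken and all letters distinct, Q+W≡E (mod 10) forces W=1. So W=1.
Step 4. [col 2: I + Y ≡ G (mod 10)] several values work for G in column 2 (I + Y ≡ G (mod 10), carry-in 0); try G=0. So G=0.
Step 5. [col 2: I + Y ≡ G (mod 10)] no forcing yet in column 2 (carry-in 0); Y=4 is free and consistent — try it ⇒ Y=4.
Step 6. [col 2: I + Y ≡ G (mod 10)] from column 2 (Y=4, G=0, carry-in 0, digits 0,1,4,7,8 already taken and all letters distinct): I must equal 6. So I=6.
Step 7. [col 3: A + Q ≡ W (mod 10)] column 3: given Q=7, W=1, carry-in 1, and digits 0,1,4,6,7,8 already taken and all letters distinct, A+Q≡W (mod 10) forces A=3 ⇒ A=3.
Step 8. [col 4: E + D ≡ Y (mod 10)] in column 4 we have E+D≡Y with carry-in 1; given E=8, Y=4 and digits 0,1,3,4,6,7,8 already taken and all letters distinct, that pins D to 5. So D=5.

Answer: A=3, D=5, E=8, G=0, I=6, Q=7, W=1, Y=4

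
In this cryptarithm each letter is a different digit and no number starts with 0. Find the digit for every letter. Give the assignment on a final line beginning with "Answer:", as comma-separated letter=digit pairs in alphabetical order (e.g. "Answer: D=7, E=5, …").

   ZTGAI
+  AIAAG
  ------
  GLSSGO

Step 1. [col 1: I + G ≡ O (mod 10)] column 1 (I + G ≡ O (mod 10), carry-in 0) doesn't pin G yet; pick G=1 and continue, so G=1.
Step 2. [col 1: I + G ≡ O (mod 10)] column 1 (I + G ≡ O (mod 10), carry-in 0) doesn't pin O yet; pick O=0 and continue, so O=0.
Step 3. [col 1: I + G ≡ O (mod 10)] from column 1 (G=1, O=0, carry-in 0, digits 0,1 already taken and all letters distinct): I must equal 9. So I=9.
Step 4. [col 2: A + A ≡ G (mod 10)] from column 2 (G=1, carry-in 1, digits 0,1,9 already taken and all letters distinct): A must equal 5, so A=5.
Step 5. [col 3: G + A ≡ S (mod 10)] in column 3 we have G+A≡S with carry-in 1; given G=1, A=5 and digits 0,1,5,9 already taken and all letters distinct, that pins S to 7. So S=7.
Step 6. [col 4: T + I ≡ S (mod 10)] from column 4 (I=9, S=7, carry-in 0, digits 0,1,5,7,9 already taken and all letters distinct): T must equal 8. So T=8.
Step 7. [col 5: Z + A ≡ L (mod 10)] column 5 reads Z+A+carry(1)=L with A=5; with digits 0,1,5,7,8,9 already taken and all letters distinct, the only value for L is 2. So L=2.
Step 8. [col 5: Z + A ≡ L (mod 10)] column 5: given A=5, L=2, carry-in 1, and digits 0,1,2,5,7,8,9 already taken and all letters distinct, Z+A≡L (mod 10) forces Z=6 ⇒ Z=6.

Answer: A=5, G=1, I=9, L=2, O=0, S=7, T=8, Z=6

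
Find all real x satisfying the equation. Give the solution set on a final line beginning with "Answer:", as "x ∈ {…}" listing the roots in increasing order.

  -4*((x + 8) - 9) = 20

Step 1. [-4*((x + 8) - 9) = 20] -4·(inner) — divide through by -4 ⇒ div: (x + 8) - 9 = -5.
Step 2. [(x + 8) - 9 = -5] the outer -9 inverts by adding 9. So sub: x + 8 = 4.
Step 3. [x + 8 = 4] subtract 8: x sits inside (… + 8), so sub: x = -4.

Answer: x ∈ {-4}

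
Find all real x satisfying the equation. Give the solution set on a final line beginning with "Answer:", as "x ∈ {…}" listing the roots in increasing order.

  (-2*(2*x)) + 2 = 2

Step 1. [(-2*(2*x)) + 2 = 2] common factor -2 (LHS and 2) — divide through ⇒ factor: (2*x) - 1 = -1.
Step 2. [(2*x) - 1 = -1] -1 is outermost — add 1 both sides. So sub: 2*x = 0.
Step 3. [2*x = 0] LHS = 2·(…); ÷2 both sides, so div: x = 0.

Answer: x ∈ {0}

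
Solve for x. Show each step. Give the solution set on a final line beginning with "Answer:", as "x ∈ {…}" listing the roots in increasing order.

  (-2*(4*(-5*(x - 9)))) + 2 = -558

Step 1. [(-2*(4*(-5*(x - 9)))) + 2 = -558] the outer +2 inverts by subtracting 2, so sub: -2*(4*(-5*(x - 9))) = -560.
Step 2. [-2*(4*(-5*(x - 9))) = -560] divide by the outer -2, so div: 4*(-5*(x - 9)) = 280.
Step 3. [4*(-5*(x - 9)) = 280] 4·(inner) — divide through by 4, so div: -5*(x - 9) = 70.
Step 4. [-5*(x - 9) = 70] -5 out front; divide by -5, so div: x - 9 = -14.
Step 5. [x - 9 = -14] the outer -9 inverts by adding 9. So sub: x = -5.

Answer: x ∈ {-5}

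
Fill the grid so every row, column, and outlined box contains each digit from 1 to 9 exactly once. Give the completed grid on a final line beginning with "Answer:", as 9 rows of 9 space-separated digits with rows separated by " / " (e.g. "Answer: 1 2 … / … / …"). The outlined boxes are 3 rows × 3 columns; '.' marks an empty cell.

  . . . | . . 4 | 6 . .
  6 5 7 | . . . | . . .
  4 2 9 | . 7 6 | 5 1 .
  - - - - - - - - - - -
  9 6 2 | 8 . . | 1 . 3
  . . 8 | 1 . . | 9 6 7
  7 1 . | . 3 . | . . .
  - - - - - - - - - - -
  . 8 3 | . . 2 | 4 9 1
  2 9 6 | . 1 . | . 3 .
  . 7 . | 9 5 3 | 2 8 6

Step 1. [r6c3∈{4,5}] across col 3, 5 lands solely at r6c3. So r6c3=5.
Step 2. [r3c9∈{8}] r3c9's peers cover all but 8, so r3c9=8.
Step 3. [r5c5∈{2,4}] 2 has one home in row 5: r5c5, so r5c5=2.
Step 4. [r1c1∈{1,3,8}] 8 has one home in col 1: r1c1. So r1c1=8.
Step 5. [r7c4∈{6,7}] across row 7, 7 lands solely at r7c4. So r7c4=7.
Step 6. [r1c5∈{9}] nothing but 9 survives at r1c5 ⇒ r1c5=9.
Step 7. [r1c9∈{2}] r1c9's peers cover all but 2 ⇒ r1c9=2.
Step 8. [r6c9∈{4}] nothing but 4 survives at r6c9 ⇒ r6c9=4.
Step 9. [r3c4∈{3}] r3c4 is down to just 3. So r3c4=3.
Step 10. [r5c2∈{3,4}] row 5 places 4 nowhere but r5c2 ⇒ r5c2=4.
Step 11. [r9c3∈{1,4}] row 9 places 4 nowhere but r9c3 ⇒ r9c3=4.
Step 12. [r2c6∈{1,8}] row 2 places 1 nowhere but r2c6 ⇒ r2c6=1.
Step 13. [r4c8∈{5}] nothing but 5 survives at r4c8, so r4c8=5.
Step 14. [r7c1∈{5}] r7c1's peers cover all but 5. So r7c1=5.
Step 15. [r1c2∈{3}] r1c2's peers cover all but 3 ⇒ r1c2=3.
Step 16. [r1c4∈{5}] nothing but 5 survives at r1c4 ⇒ r1c4=5.
Step 17. [r8c4∈{4}] r8c4 is down to just 4. So r8c4=4.
Step 18. [r4c5∈{4}] r4c5 has the single candidate 4 ⇒ r4c5=4.
Step 19. [r2c8∈{4}] r2c8's peers cover all but 4. So r2c8=4.
Step 20. [r6c6∈{9}] nothing but 9 survives at r6c6, so r6c6=9.
Step 21. [r8c9∈{5}] only 5 remains possible at r8c9. So r8c9=5.
Step 22. [r2c7∈{3}] only 3 remains possible at r2c7 ⇒ r2c7=3.
Step 23. [r5c6∈{5}] nothing but 5 survives at r5c6, so r5c6=5.
Step 24. [r8c7∈{7}] r8c7's peers cover all but 7. So r8c7=7.
Step 25. [r5c1∈{3}] r5c1 has the single candidate 3. So r5c1=3.
Step 26. [r6c8∈{2}] r6c8's peers cover all but 2, so r6c8=2.
Step 27. [r1c8∈{7}] r1c8 is down to just 7. So r1c8=7.
Step 28. [r1c3∈{1}] only 1 remains possible at r1c3, so r1c3=1.
Step 29. [r8c6∈{8}] nothing but 8 survives at r8c6 ⇒ r8c6=8.
Step 30. [r7c5∈{6}] only 6 remains possible at r7c5. So r7c5=6.
Step 31. [r2c4∈{2}] nothing but 2 survives at r2c4. So r2c4=2.
Step 32. [r9c1∈{1}] only 1 remains possible at r9c1 ⇒ r9c1=1.
Step 33. [r2c5∈{8}] nothing but 8 survives at r2c5 ⇒ r2c5=8.
Step 34. [r6c7∈{8}] r6c7 is down to just 8, so r6c7=8.
Step 35. [r2c9∈{9}] nothing but 9 survives at r2c9 ⇒ r2c9=9.
Step 36. [r6c4∈{6}] r6c4's peers cover all but 6 ⇒ r6c4=6.
Step 37. [r4c6∈{7}] r4c6 has the single candidate 7, so r4c6=7.

Answer: 8 3 1 5 9 4 6 7 2 / 6 5 7 2 8 1 3 4 9 / 4 2 9 3 7 6 5 1 8 / 9 6 2 8 4 7 1 5 3 / 3 4 8 1 2 5 9 6 7 / 7 1 5 6 3 9 8 2 4 / 5 8 3 7 6 2 4 9 1 / 2 9 6 4 1 8 7 3 5 / 1 7 4 9 5 3 2 8 6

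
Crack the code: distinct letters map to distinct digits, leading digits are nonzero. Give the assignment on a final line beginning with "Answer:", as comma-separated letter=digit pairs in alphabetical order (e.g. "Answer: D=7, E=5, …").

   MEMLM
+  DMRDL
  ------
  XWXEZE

Step 1. [X] X is the leading digit of a 6-digit sum of two 5-digit numbers; the final carry is exactly 1 ⇒ X=1.
Step 2. [col 1: M + L ≡ E (mod 10)] no forcing yet in column 1 (carry-in 0); L=8 is free and consistent — try it ⇒ L=8.
Step 3. [col 1: M + L ≡ E (mod 10)] several values work for E in column 1 (M + L ≡ E (mod 10), carry-in 0); try E=4 ⇒ E=4.
Step 4. [col 1: M + L ≡ E (mod 10)] in column 1 we have M+L≡E with carry-in 0; given L=8, E=4 and digits 1,4,8 already taken and all letters distinct, that pins M to 6 ⇒ M=6.
Step 5. [col 2: L + D ≡ Z (mod 10)] column 2 (L + D ≡ Z (mod 10), carry-in 1) doesn't pin Z yet; pick Z=2 and continue, so Z=2.
Step 6. [col 2: L + D ≡ Z (mod 10)] in column 2 we have L+D≡Z with carry-in 1; given L=8, Z=2 and digits 1,2,4,6,8 already taken and all letters distinct, that pins D to 3, so D=3.
Step 7. [col 3: M + R ≡ E (mod 10)] in column 3 we have M+R≡E with carry-in 1; given M=6, E=4 and digits 1,2,3,4,6,8 already taken and all letters distinct, that pins R to 7. So R=7.
Step 8. [col 5: M + D ≡ W (mod 10)] in column 5 we have M+D≡W with carry-in 1; given M=6, D=3 and digits 1,2,3,4,6,7,8 already taken and all letters distinct, that pins W to 0. So W=0.

Answer: D=3, E=4, L=8, M=6, R=7, W=0, X=1, Z=2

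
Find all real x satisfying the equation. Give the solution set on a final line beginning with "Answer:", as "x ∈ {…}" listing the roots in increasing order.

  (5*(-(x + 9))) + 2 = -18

Step 1. [(5*(-(x + 9))) + 2 = -18] peel the +2: subtract 2 from each side ⇒ sub: 5*(-(x + 9)) = -20.
Step 2. [5*(-(x + 9)) = -20] divide by the outer 5. So div: -(x + 9) = -4.
Step 3. [-(x + 9) = -4] leading − — multiply by −1. So neg: x + 9 = 4.
Step 4. [x + 9 = 4] subtract 9: x sits inside (… + 9), so sub: x = -5.

Answer: x ∈ {-5}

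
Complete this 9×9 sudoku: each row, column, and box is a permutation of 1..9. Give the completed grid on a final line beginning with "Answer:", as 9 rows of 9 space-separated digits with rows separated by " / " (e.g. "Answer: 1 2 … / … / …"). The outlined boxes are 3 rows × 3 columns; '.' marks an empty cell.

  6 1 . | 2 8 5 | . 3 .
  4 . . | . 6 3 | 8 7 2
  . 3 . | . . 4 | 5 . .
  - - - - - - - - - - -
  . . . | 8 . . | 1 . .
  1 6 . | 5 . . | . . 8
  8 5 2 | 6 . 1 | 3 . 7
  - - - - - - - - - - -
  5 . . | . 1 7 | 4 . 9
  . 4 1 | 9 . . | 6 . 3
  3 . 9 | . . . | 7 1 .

Step 1. [r3c5∈{7,9}] 9 has one home in box 2: r3c5, so r3c5=9.
Step 2. [r5c7∈{2,9}] col 7 places 2 nowhere but r5c7. So r5c7=2.
Step 3. [r4c2∈{7,9}] across col 2, 7 lands solely at r4c2 ⇒ r4c2=7.
Step 4. [r6c5∈{4}] r6c5 has the single candidate 4 ⇒ r6c5=4.
Step 5. [r9c9∈{5}] only 5 remains possible at r9c9, so r9c9=5.
Step 6. [r9c5∈{2}] r9c5's peers cover all but 2 ⇒ r9c5=2.
Step 7. [r9c2∈{8}] r9c2's peers cover all but 8 ⇒ r9c2=8.
Step 8. [r4c8∈{4,5,6,9}] in row 4, 5 fits only at r4c8, so r4c8=5.
Step 9. [r3c4∈{1,7}] across col 4, 7 lands solely at r3c4. So r3c4=7.
Step 10. [r5c8∈{4,9}] r5c8 is the only open cell in col 8 admitting 4. So r5c8=4.
Step 11. [r5c3∈{3}] r5c3's peers cover all but 3, so r5c3=3.
Step 12. [r7c8∈{2,8}] 8 has one home in row 7: r7c8 ⇒ r7c8=8.
Step 13. [r3c9∈{1,6}] row 3 places 1 nowhere but r3c9. So r3c9=1.
Step 14. [r4c1∈{9}] r4c1's peers cover all but 9 ⇒ r4c1=9.
Step 15. [r7c2∈{2}] r7c2 is down to just 2, so r7c2=2.
Step 16. [r7c4∈{3}] nothing but 3 survives at r7c4. So r7c4=3.
Step 17. [r4c5∈{3}] r4c5 has the single candidate 3. So r4c5=3.
Step 18. [r3c1∈{2}] r3c1 has the single candidate 2, so r3c1=2.
Step 19. [r5c6∈{9}] r5c6 is down to just 9. So r5c6=9.
Step 20. [r2c2∈{9}] only 9 remains possible at r2c2. So r2c2=9.
Step 21. [r4c9∈{6}] r4c9 is down to just 6 ⇒ r4c9=6.
Step 22. [r1c3∈{7}] r1c3's peers cover all but 7, so r1c3=7.
Step 23. [r8c8∈{2}] r8c8's peers cover all but 2 ⇒ r8c8=2.
Step 24. [r2c4∈{1}] nothing but 1 survives at r2c4 ⇒ r2c4=1.
Step 25. [r8c5∈{5}] r8c5 is down to just 5. So r8c5=5.
Step 26. [r9c6∈{6}] only 6 remains possible at r9c6, so r9c6=6.
Step 27. [r4c3∈{4}] r4c3 is down to just 4. So r4c3=4.
Step 28. [r6c8∈{9}] r6c8's peers cover all but 9. So r6c8=9.
Step 29. [r9c4∈{4}] r9c4's peers cover all but 4, so r9c4=4.
Step 30. [r7c3∈{6}] r7c3 is down to just 6. So r7c3=6.
Step 31. [r1c7∈{9}] r1c7 has the single candidate 9, so r1c7=9.
Step 32. [r5c5∈{7}] nothing but 7 survives at r5c5 ⇒ r5c5=7.
Step 33. [r8c6∈{8}] r8c6 is down to just 8, so r8c6=8.
Step 34. [r2c3∈{5}] r2c3's peers cover all but 5 ⇒ r2c3=5.
Step 35. [r4c6∈{2}] r4c6 is down to just 2 ⇒ r4c6=2.
Step 36. [r3c8∈{6}] only 6 remains possible at r3c8, so r3c8=6.
Step 37. [r8c1∈{7}] r8c1's peers cover all but 7 ⇒ r8c1=7.
Step 38. [r3c3∈{8}] only 8 remains possible at r3c3, so r3c3=8.
Step 39. [r1c9∈{4}] nothing but 4 survives at r1c9, so r1c9=4.

Answer: 6 1 7 2 8 5 9 3 4 / 4 9 5 1 6 3 8 7 2 / 2 3 8 7 9 4 5 6 1 / 9 7 4 8 3 2 1 5 6 / 1 6 3 5 7 9 2 4 8 / 8 5 2 6 4 1 3 9 7 / 5 2 6 3 1 7 4 8 9 / 7 4 1 9 5 8 6 2 3 / 3 8 9 4 2 6 7 1 5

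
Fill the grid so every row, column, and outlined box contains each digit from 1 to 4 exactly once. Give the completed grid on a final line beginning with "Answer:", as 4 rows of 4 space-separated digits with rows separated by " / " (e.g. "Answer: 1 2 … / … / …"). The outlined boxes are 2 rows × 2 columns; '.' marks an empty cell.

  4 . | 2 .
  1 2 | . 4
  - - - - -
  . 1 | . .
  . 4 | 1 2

Step 1. [r3c4∈{3}] nothing but 3 survives at r3c4 ⇒ r3c4=3.
Step 2. [r1c4∈{1}] r1c4 is down to just 1. So r1c4=1.
Step 3. [r3c3∈{4}] nothing but 4 survives at r3c3. So r3c3=4.
Step 4. [r3c1∈{2}] r3c1's peers cover all but 2. So r3c1=2.
Step 5. [r1c2∈{3}] r1c2 is down to just 3. So r1c2=3.
Step 6. [r2c3∈{3}] only 3 remains possible at r2c3. So r2c3=3.
Step 7. [r4c1∈{3}] r4c1 is down to just 3, so r4c1=3.

Answer: 4 3 2 1 / 1 2 3 4 / 2 1 4 3 / 3 4 1 2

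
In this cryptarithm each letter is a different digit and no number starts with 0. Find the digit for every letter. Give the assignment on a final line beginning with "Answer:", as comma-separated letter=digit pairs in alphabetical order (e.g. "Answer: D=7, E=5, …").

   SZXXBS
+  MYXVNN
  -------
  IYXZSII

Step 1. [col 1: S + N ≡ I (mod 10)] no forcing yet in column 1 (carry-in 0); I=1 is free and consistent — try it. So I=1.
Step 2. [col 1: S + N ≡ I (mod 10)] column 1 (S + N ≡ I (mod 10), carry-in 0) doesn't pin S yet; pick S=8 and continue ⇒ S=8.
Step 3. [col 1: S + N ≡ I (mod 10)] in column 1 we have S+N≡I with carry-in 0; given S=8, I=1 and digits 1,8 already taken and all letters distinct, that pins N to 3. So N=3.
Step 4. [col 2: B + N ≡ I (mod 10)] column 2: given N=3, I=1, carry-in 1, and digits 1,3,8 already taken and all letters distinct, B+N≡I (mod 10) forces B=7. So B=7.
Step 5. [col 3: X + V ≡ S (mod 10)] no forcing yet in column 3 (carry-in 1); X=5 is free and consistent — try it, so X=5.
Step 6. [col 3: X + V ≡ S (mod 10)] column 3 reads X+V+carry(1)=S with X=5, S=8; with digits 1,3,5,7,8 already taken and all letters distinct, the only value for V is 2 ⇒ V=2.
Step 7. [col 4: X + X ≡ Z (mod 10)] from column 4 (X=5, carry-in 0, digits 1,2,3,5,7,8 already taken and all letters distinct): Z must equal 0. So Z=0.
Step 8. [col 5: Z + Y ≡ X (mod 10)] from column 5 (Z=0, X=5, carry-in 1, digits 0,1,2,3,5,7,8 already taken and all letters distinct): Y must equal 4. So Y=4.
Step 9. [col 6: S + M ≡ Y (mod 10)] column 6 reads S+M+carry(0)=Y with S=8, Y=4; with digits 0,1,2,3,4,5,7,8 already taken and all letters distinct, the only value for M is 6. So M=6.

Answer: B=7, I=1, M=6, N=3, S=8, V=2, X=5, Y=4, Z=0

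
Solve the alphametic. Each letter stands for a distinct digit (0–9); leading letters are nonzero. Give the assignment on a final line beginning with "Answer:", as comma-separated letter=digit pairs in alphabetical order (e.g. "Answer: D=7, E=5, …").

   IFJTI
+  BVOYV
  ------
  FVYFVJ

Step 1. [col 1: I + V ≡ J (mod 10)] no forcing yet in column 1 (carry-in 0); I=9 is free and consistent — try it. So I=9.
Step 2. [F] F is the leading digit of a 6-digit sum of two 5-digit numbers; the final carry is exactly 1, so F=1.
Step 3. [col 1: I + V ≡ J (mod 10)] no forcing yet in column 1 (carry-in 0); J=2 is free and consistent — try it. So J=2.
Step 4. [col 1: I + V ≡ J (mod 10)] in column 1 we have I+V≡J with carry-in 0; given I=9, J=2 and digits 1,2,9 already taken and all letters distinct, that pins V to 3, so V=3.
Step 5. [col 2: T + Y ≡ V (mod 10)] T=7 is one option consistent with column 2 (T + Y ≡ V (mod 10), carry-in 1) — take it, so T=7.
Step 6. [col 2: T + Y ≡ V (mod 10)] column 2 reads T+Y+carry(1)=V with T=7, V=3; with digits 1,2,3,7,9 already taken and all letters distinct, the only value for Y is 5 ⇒ Y=5.
Step 7. [col 3: J + O ≡ F (mod 10)] column 3 reads J+O+carry(1)=F with J=2, F=1; with digits 1,2,3,5,7,9 already taken and all letters distinct, the only value for O is 8. So O=8.
Step 8. [col 5: I + B ≡ V (mod 10)] column 5 reads I+B+carry(0)=V with I=9, V=3; with digits 1,2,3,5,7,8,9 already taken and all letters distinct, the only value for B is 4. So B=4.

Answer: B=4, F=1, I=9, J=2, O=8, T=7, V=3, Y=5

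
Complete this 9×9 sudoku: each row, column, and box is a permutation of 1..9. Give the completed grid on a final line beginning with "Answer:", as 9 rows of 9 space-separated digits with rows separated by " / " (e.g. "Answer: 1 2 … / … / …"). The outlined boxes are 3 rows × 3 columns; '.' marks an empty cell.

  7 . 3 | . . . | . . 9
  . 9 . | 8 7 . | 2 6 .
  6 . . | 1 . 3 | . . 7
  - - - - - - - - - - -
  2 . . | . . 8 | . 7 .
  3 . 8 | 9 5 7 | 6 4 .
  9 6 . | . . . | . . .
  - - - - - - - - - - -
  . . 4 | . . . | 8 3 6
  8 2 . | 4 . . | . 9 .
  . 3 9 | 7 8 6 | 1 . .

Step 1. [r8c9∈{5}] nothing but 5 survives at r8c9, so r8c9=5.
Step 2. [r2c1∈{1,4,5}] 4 has one home in col 1: r2c1, so r2c1=4.
Step 3. [r5c2∈{1}] r5c2's peers cover all but 1, so r5c2=1.
Step 4. [r4c3∈{5}] only 5 remains possible at r4c3, so r4c3=5.
Step 5. [r8c6∈{1}] r8c6 is down to just 1 ⇒ r8c6=1.
Step 6. [r1c8∈{1,5,8}] 1 has one home in row 1: r1c8. So r1c8=1.
Step 7. [r6c9∈{1,2,3,8}] col 9 places 8 nowhere but r6c9. So r6c9=8.
Step 8. [r6c5∈{1,2,3,4}] row 6 places 1 nowhere but r6c5 ⇒ r6c5=1.
Step 9. [r7c6∈{2,5,9}] in col 6, 9 fits only at r7c6, so r7c6=9.
Step 10. [r7c4∈{2,5}] 5 has one home in box 8: r7c4 ⇒ r7c4=5.
Step 11. [r6c6∈{2,4}] 4 has one home in row 6: r6c6. So r6c6=4.
Step 12. [r1c6∈{2,5}] across col 6, 2 lands solely at r1c6 ⇒ r1c6=2.
Step 13. [r1c2∈{5,8}] row 1 places 8 nowhere but r1c2 ⇒ r1c2=8.
Step 14. [r1c7∈{4,5}] 5 has one home in row 1: r1c7. So r1c7=5.
Step 15. [r6c7∈{3}] r6c7's peers cover all but 3 ⇒ r6c7=3.
Step 16. [r1c5∈{4,6}] r1c5 is the only open cell in row 1 admitting 4. So r1c5=4.
Step 17. [r4c4∈{3,6}] 3 has one home in col 4: r4c4. So r4c4=3.
Step 18. [r9c8∈{2}] r9c8's peers cover all but 2. So r9c8=2.
Step 19. [r7c2∈{7}] r7c2 has the single candidate 7, so r7c2=7.
Step 20. [r3c7∈{4}] r3c7's peers cover all but 4 ⇒ r3c7=4.
Step 21. [r4c5∈{6}] r4c5 is down to just 6 ⇒ r4c5=6.
Step 22. [r3c3∈{2}] only 2 remains possible at r3c3, so r3c3=2.
Step 23. [r2c3∈{1}] r2c3 is down to just 1 ⇒ r2c3=1.
Step 24. [r6c4∈{2}] r6c4 is down to just 2. So r6c4=2.
Step 25. [r9c9∈{4}] only 4 remains possible at r9c9, so r9c9=4.
Step 26. [r6c8∈{5}] r6c8's peers cover all but 5. So r6c8=5.
Step 27. [r3c5∈{9}] r3c5's peers cover all but 9, so r3c5=9.
Step 28. [r4c2∈{4}] only 4 remains possible at r4c2 ⇒ r4c2=4.
Step 29. [r3c2∈{5}] r3c2 has the single candidate 5, so r3c2=5.
Step 30. [r4c7∈{9}] r4c7's peers cover all but 9. So r4c7=9.
Step 31. [r8c3∈{6}] r8c3 is down to just 6, so r8c3=6.
Step 32. [r2c9∈{3}] r2c9 has the single candidate 3 ⇒ r2c9=3.
Step 33. [r2c6∈{5}] r2c6 has the single candidate 5, so r2c6=5.
Step 34. [r1c4∈{6}] r1c4 is down to just 6. So r1c4=6.
Step 35. [r7c1∈{1}] nothing but 1 survives at r7c1. So r7c1=1.
Step 36. [r3c8∈{8}] nothing but 8 survives at r3c8 ⇒ r3c8=8.
Step 37. [r5c9∈{2}] only 2 remains possible at r5c9. So r5c9=2.
Step 38. [r7c5∈{2}] r7c5 has the single candidate 2 ⇒ r7c5=2.
Step 39. [r8c5∈{3}] r8c5's peers cover all but 3 ⇒ r8c5=3.
Step 40. [r6c3∈{7}] only 7 remains possible at r6c3, so r6c3=7.
Step 41. [r8c7∈{7}] r8c7 has the single candidate 7 ⇒ r8c7=7.
Step 42. [r4c9∈{1}] r4c9's peers cover all but 1 ⇒ r4c9=1.
Step 43. [r9c1∈{5}] r9c1's peers cover all but 5, so r9c1=5.

Answer: 7 8 3 6 4 2 5 1 9 / 4 9 1 8 7 5 2 6 3 / 6 5 2 1 9 3 4 8 7 / 2 4 5 3 6 8 9 7 1 / 3 1 8 9 5 7 6 4 2 / 9 6 7 2 1 4 3 5 8 / 1 7 4 5 2 9 8 3 6 / 8 2 6 4 3 1 7 9 5 / 5 3 9 7 8 6 1 2 4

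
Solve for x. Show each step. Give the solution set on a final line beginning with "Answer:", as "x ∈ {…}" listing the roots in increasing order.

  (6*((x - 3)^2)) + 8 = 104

Step 1. [(6*((x - 3)^2)) + 8 = 104] 8 comes off first (subtract 8), so sub: 6*((x - 3)^2) = 96.
Step 2. [6*((x - 3)^2) = 96] leading coefficient 6: divide by 6. So div: (x - 3)^2 = 16.
Step 3. [(x - 3)^2 = 16] √ both sides: 16 ≥ 0 gives two branches, so sqrt: x - 3 = 4 or -4.
Step 4. [x - 3 = 4 or -4] -3 is outermost — add 3 both sides, so sub: x = 7 or -1.

Answer: x ∈ {-1, 7}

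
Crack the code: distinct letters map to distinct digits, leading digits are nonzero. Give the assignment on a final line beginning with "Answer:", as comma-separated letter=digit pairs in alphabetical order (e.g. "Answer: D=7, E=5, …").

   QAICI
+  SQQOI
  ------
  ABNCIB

Step 1. [col 1: I + I ≡ B (mod 10)] column 1 (I + I ≡ B (mod 10), carry-in 0) doesn't pin I yet; pick I=2 and continue ⇒ I=2.
Step 2. [A] A is the leading digit of a 6-digit sum of two 5-digit numbers; the final carry is exactly 1. So A=1.
Step 3. [col 1: I + I ≡ B (mod 10)] column 1 reads I+I+carry(0)=B with I=2; with digits 1,2 already taken and all letters distinct, the only value for B is 4 ⇒ B=4.
Step 4. [col 2: C + O ≡ I (mod 10)] no forcing yet in column 2 (carry-in 0); O=3 is free and consistent — try it. So O=3.
Step 5. [col 2: C + O ≡ I (mod 10)] from column 2 (O=3, I=2, carry-in 0, digits 1,2,3,4 already taken and all letters distinct): C must equal 9. So C=9.
Step 6. [col 3: I + Q ≡ C (mod 10)] from column 3 (I=2, C=9, carry-in 1, digits 1,2,3,4,9 already taken and all letters distinct): Q must equal 6 ⇒ Q=6.
Step 7. [col 4: A + Q ≡ N (mod 10)] column 4: given A=1, Q=6, carry-in 0, and digits 1,2,3,4,6,9 already taken and all letters distinct, A+Q≡N (mod 10) forces N=7 ⇒ N=7.
Step 8. [col 5: Q + S ≡ B (mod 10)] in column 5 we have Q+S≡B with carry-in 0; given Q=6, B=4 and digits 1,2,3,4,6,7,9 already taken and all letters distinct, that pins S to 8, so S=8.

Answer: A=1, B=4, C=9, I=2, N=7, O=3, Q=6, S=8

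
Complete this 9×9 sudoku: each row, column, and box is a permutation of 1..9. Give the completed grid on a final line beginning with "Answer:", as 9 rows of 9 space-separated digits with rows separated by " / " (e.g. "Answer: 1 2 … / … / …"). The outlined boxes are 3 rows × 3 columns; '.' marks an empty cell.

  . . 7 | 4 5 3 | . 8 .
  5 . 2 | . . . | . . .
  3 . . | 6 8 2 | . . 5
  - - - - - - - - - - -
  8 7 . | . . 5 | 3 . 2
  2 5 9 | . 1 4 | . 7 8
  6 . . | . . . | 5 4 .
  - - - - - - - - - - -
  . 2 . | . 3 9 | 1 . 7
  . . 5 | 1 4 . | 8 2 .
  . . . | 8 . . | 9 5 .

Step 1. [r9c9∈{3,4,6}] r9c9 is the only open cell in box 9 admitting 4 ⇒ r9c9=4.
Step 2. [r4c4∈{9}] only 9 remains possible at r4c4. So r4c4=9.
Step 3. [r2c5∈{7,9}] 9 has one home in col 5: r2c5. So r2c5=9.
Step 4. [r7c8∈{6}] only 6 remains possible at r7c8, so r7c8=6.
Step 5. [r9c3∈{1,3,6}] in col 3, 6 fits only at r9c3. So r9c3=6.
Step 6. [r9c6∈{7}] r9c6's peers cover all but 7, so r9c6=7.
Step 7. [r4c8∈{1}] only 1 remains possible at r4c8, so r4c8=1.
Step 8. [r6c3∈{1,3}] 3 has one home in col 3: r6c3 ⇒ r6c3=3.
Step 9. [r3c3∈{1,4}] r3c3 is the only open cell in col 3 admitting 1. So r3c3=1.
Step 10. [r1c1∈{9}] r1c1's peers cover all but 9. So r1c1=9.
Step 11. [r1c2∈{6}] r1c2 has the single candidate 6, so r1c2=6.
Step 12. [r2c9∈{1,3,6}] across col 9, 6 lands solely at r2c9, so r2c9=6.
Step 13. [r3c7∈{4,7}] row 3 places 7 nowhere but r3c7. So r3c7=7.
Step 14. [r6c5∈{2,7}] col 5 places 7 nowhere but r6c5 ⇒ r6c5=7.
Step 15. [r9c2∈{1,3}] 3 has one home in row 9: r9c2. So r9c2=3.
Step 16. [r2c7∈{4}] r2c7 has the single candidate 4. So r2c7=4.
Step 17. [r7c3∈{4,8}] r7c3 is the only open cell in row 7 admitting 8. So r7c3=8.
Step 18. [r4c5∈{6}] r4c5 is down to just 6 ⇒ r4c5=6.
Step 19. [r2c8∈{3}] r2c8's peers cover all but 3, so r2c8=3.
Step 20. [r1c7∈{2}] nothing but 2 survives at r1c7. So r1c7=2.
Step 21. [r2c4∈{7}] r2c4 is down to just 7 ⇒ r2c4=7.
Step 22. [r1c9∈{1}] nothing but 1 survives at r1c9, so r1c9=1.
Step 23. [r6c4∈{2}] r6c4 has the single candidate 2 ⇒ r6c4=2.
Step 24. [r2c2∈{8}] nothing but 8 survives at r2c2. So r2c2=8.
Step 25. [r2c6∈{1}] r2c6's peers cover all but 1. So r2c6=1.
Step 26. [r8c1∈{7}] r8c1 has the single candidate 7. So r8c1=7.
Step 27. [r9c1∈{1}] r9c1 is down to just 1, so r9c1=1.
Step 28. [r7c1∈{4}] r7c1 has the single candidate 4. So r7c1=4.
Step 29. [r8c9∈{3}] r8c9 has the single candidate 3 ⇒ r8c9=3.
Step 30. [r9c5∈{2}] r9c5 is down to just 2, so r9c5=2.
Step 31. [r6c6∈{8}] nothing but 8 survives at r6c6, so r6c6=8.
Step 32. [r6c9∈{9}] r6c9's peers cover all but 9. So r6c9=9.
Step 33. [r5c4∈{3}] r5c4 has the single candidate 3. So r5c4=3.
Step 34. [r8c6∈{6}] only 6 remains possible at r8c6, so r8c6=6.
Step 35. [r7c4∈{5}] r7c4's peers cover all but 5, so r7c4=5.
Step 36. [r3c8∈{9}] r3c8's peers cover all but 9 ⇒ r3c8=9.
Step 37. [r8c2∈{9}] nothing but 9 survives at r8c2, so r8c2=9.
Step 38. [r6c2∈{1}] only 1 remains possible at r6c2. So r6c2=1.
Step 39. [r3c2∈{4}] r3c2 is down to just 4. So r3c2=4.
Step 40. [r4c3∈{4}] r4c3 has the single candidate 4, so r4c3=4.
Step 41. [r5c7∈{6}] nothing but 6 survives at r5c7 ⇒ r5c7=6.

Answer: 9 6 7 4 5 3 2 8 1 / 5 8 2 7 9 1 4 3 6 / 3 4 1 6 8 2 7 9 5 / 8 7 4 9 6 5 3 1 2 / 2 5 9 3 1 4 6 7 8 / 6 1 3 2 7 8 5 4 9 / 4 2 8 5 3 9 1 6 7 / 7 9 5 1 4 6 8 2 3 / 1 3 6 8 2 7 9 5 4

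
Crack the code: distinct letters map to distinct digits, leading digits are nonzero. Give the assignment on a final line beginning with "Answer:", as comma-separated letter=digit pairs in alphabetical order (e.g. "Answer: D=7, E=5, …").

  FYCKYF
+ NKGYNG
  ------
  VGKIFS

Step 1. [col 1: F + G ≡ S (mod 10)] F=4 is one option consistent with column 1 (F + G ≡ S (mod 10), carry-in 0) — take it. So F=4.
Step 2. [col 1: F + G ≡ S (mod 10)] G=9 is one option consistent with column 1 (F + G ≡ S (mod 10), carry-in 0) — take it, so G=9.
Step 3. [col 1: F + G ≡ S (mod 10)] column 1 reads F+G+carry(0)=S with F=4, G=9; with digits 4,9 already taken and all letters distinct, the only value for S is 3. So S=3.
Step 4. [col 2: Y + N ≡ F (mod 10)] several values work for Y in column 2 (Y + N ≡ F (mod 10), carry-in 1); try Y=2 ⇒ Y=2.
Step 5. [col 2: Y + N ≡ F (mod 10)] in column 2 we have Y+N≡F with carry-in 1; given Y=2, F=4 and digits 2,3,4,9 already taken and all letters distinct, that pins N to 1 ⇒ N=1.
Step 6. [col 3: K + Y ≡ I (mod 10)] I=8 is one option consistent with column 3 (K + Y ≡ I (mod 10), carry-in 0) — take it, so I=8.
Step 7. [col 3: K + Y ≡ I (mod 10)] in column 3 we have K+Y≡I with carry-in 0; given Y=2, I=8 and digits 1,2,3,4,8,9 already taken and all letters distinct, that pins K to 6 ⇒ K=6.
Step 8. [col 4: C + G ≡ K (mod 10)] column 4 reads C+G+carry(0)=K with G=9, K=6; with digits 1,2,3,4,6,8,9 already taken and all letters distinct, the only value for C is 7. So C=7.
Step 9. [col 6: F + N ≡ V (mod 10)] in column 6 we have F+N≡V with carry-in 0; given F=4, N=1 and digits 1,2,3,4,6,7,8,9 already taken and all letters distinct, that pins V to 5 ⇒ V=5.

Answer: C=7, F=4, G=9, I=8, K=6, N=1, S=3, V=5, Y=2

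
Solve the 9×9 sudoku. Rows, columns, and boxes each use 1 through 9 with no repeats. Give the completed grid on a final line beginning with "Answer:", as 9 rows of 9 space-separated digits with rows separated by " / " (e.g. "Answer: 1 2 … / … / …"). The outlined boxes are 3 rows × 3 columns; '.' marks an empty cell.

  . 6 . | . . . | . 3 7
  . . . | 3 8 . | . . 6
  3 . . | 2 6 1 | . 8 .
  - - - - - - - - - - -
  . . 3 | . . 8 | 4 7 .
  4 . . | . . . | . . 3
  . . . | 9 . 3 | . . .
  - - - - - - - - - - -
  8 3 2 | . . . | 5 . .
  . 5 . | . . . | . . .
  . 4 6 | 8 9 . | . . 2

Step 1. [r2c6∈{4,5,7,9}] box 2 places 7 nowhere but r2c6. So r2c6=7.
Step 2. [r9c8∈{1}] nothing but 1 survives at r9c8. So r9c8=1.
Step 3. [r3c7∈{9}] r3c7 has the single candidate 9, so r3c7=9.
Step 4. [r6c5∈{1,2,4,5,7}] r6c5 is the only open cell in row 6 admitting 4, so r6c5=4.
Step 5. [r1c5∈{5}] r1c5 has the single candidate 5, so r1c5=5.
Step 6. [r1c3∈{1,4,8,9}] across row 1, 8 lands solely at r1c3 ⇒ r1c3=8.
Step 7. [r8c5∈{1,2,3,7}] col 5 places 3 nowhere but r8c5. So r8c5=3.
Step 8. [r9c1∈{7}] nothing but 7 survives at r9c1, so r9c1=7.
Step 9. [r8c6∈{2,4,6}] in row 8, 2 fits only at r8c6, so r8c6=2.
Step 10. [r1c4∈{4}] only 4 remains possible at r1c4 ⇒ r1c4=4.
Step 11. [r3c2∈{7}] r3c2's peers cover all but 7, so r3c2=7.
Step 12. [r8c7∈{6,7,8}] r8c7 is the only open cell in col 7 admitting 7. So r8c7=7.
Step 13. [r8c9∈{4,8,9}] 8 has one home in row 8: r8c9, so r8c9=8.
Step 14. [r8c8∈{4,6,9}] 4 has one home in row 8: r8c8 ⇒ r8c8=4.
Step 15. [r8c4∈{1,6}] r8c4 is the only open cell in row 8 admitting 6, so r8c4=6.
Step 16. [r4c1∈{1,2,5,6,9}] 6 has one home in row 4: r4c1 ⇒ r4c1=6.
Step 17. [r2c3∈{1,4,5,9}] across row 2, 4 lands solely at r2c3. So r2c3=4.
Step 18. [r3c3∈{5}] only 5 remains possible at r3c3. So r3c3=5.
Step 19. [r6c1∈{1,2,5}] across col 1, 5 lands solely at r6c1, so r6c1=5.
Step 20. [r6c9∈{1}] r6c9's peers cover all but 1. So r6c9=1.
Step 21. [r5c6∈{5,6}] col 6 places 6 nowhere but r5c6 ⇒ r5c6=6.
Step 22. [r4c9∈{5,9}] r4c9 is the only open cell in col 9 admitting 5, so r4c9=5.
Step 23. [r4c2∈{1,2,9}] r4c2 is the only open cell in row 4 admitting 9. So r4c2=9.
Step 24. [r4c4∈{1}] nothing but 1 survives at r4c4 ⇒ r4c4=1.
Step 25. [r2c1∈{1,2,9}] r2c1 is the only open cell in row 2 admitting 9 ⇒ r2c1=9.
Step 26. [r1c1∈{1,2}] col 1 places 2 nowhere but r1c1 ⇒ r1c1=2.
Step 27. [r6c7∈{2,6,8}] across col 7, 6 lands solely at r6c7. So r6c7=6.
Step 28. [r6c8∈{2}] nothing but 2 survives at r6c8. So r6c8=2.
Step 29. [r5c2∈{1,2,8}] across col 2, 2 lands solely at r5c2 ⇒ r5c2=2.
Step 30. [r5c5∈{7}] r5c5's peers cover all but 7, so r5c5=7.
Step 31. [r7c8∈{6,9}] r7c8 is the only open cell in row 7 admitting 6, so r7c8=6.
Step 32. [r8c3∈{1,9}] row 8 places 9 nowhere but r8c3, so r8c3=9.
Step 33. [r2c2∈{1}] r2c2 has the single candidate 1 ⇒ r2c2=1.
Step 34. [r5c8∈{9}] r5c8 is down to just 9 ⇒ r5c8=9.
Step 35. [r2c8∈{5}] only 5 remains possible at r2c8. So r2c8=5.
Step 36. [r8c1∈{1}] r8c1 is down to just 1, so r8c1=1.
Step 37. [r7c4∈{7}] nothing but 7 survives at r7c4, so r7c4=7.
Step 38. [r5c7∈{8}] r5c7 has the single candidate 8 ⇒ r5c7=8.
Step 39. [r7c5∈{1}] r7c5 is down to just 1. So r7c5=1.
Step 40. [r2c7∈{2}] r2c7 has the single candidate 2, so r2c7=2.
Step 41. [r9c6∈{5}] nothing but 5 survives at r9c6. So r9c6=5.
Step 42. [r1c7∈{1}] nothing but 1 survives at r1c7. So r1c7=1.
Step 43. [r7c6∈{4}] r7c6 has the single candidate 4, so r7c6=4.
Step 44. [r6c2∈{8}] only 8 remains possible at r6c2, so r6c2=8.
Step 45. [r5c3∈{1}] only 1 remains possible at r5c3 ⇒ r5c3=1.
Step 46. [r1c6∈{9}] only 9 remains possible at r1c6, so r1c6=9.
Step 47. [r5c4∈{5}] r5c4's peers cover all but 5, so r5c4=5.
Step 48. [r9c7∈{3}] only 3 remains possible at r9c7 ⇒ r9c7=3.
Step 49. [r3c9∈{4}] r3c9's peers cover all but 4 ⇒ r3c9=4.
Step 50. [r6c3∈{7}] only 7 remains possible at r6c3 ⇒ r6c3=7.
Step 51. [r7c9∈{9}] r7c9 has the single candidate 9. So r7c9=9.
Step 52. [r4c5∈{2}] only 2 remains possible at r4c5 ⇒ r4c5=2.

Answer: 2 6 8 4 5 9 1 3 7 / 9 1 4 3 8 7 2 5 6 / 3 7 5 2 6 1 9 8 4 / 6 9 3 1 2 8 4 7 5 / 4 2 1 5 7 6 8 9 3 / 5 8 7 9 4 3 6 2 1 / 8 3 2 7 1 4 5 6 9 / 1 5 9 6 3 2 7 4 8 / 7 4 6 8 9 5 3 1 2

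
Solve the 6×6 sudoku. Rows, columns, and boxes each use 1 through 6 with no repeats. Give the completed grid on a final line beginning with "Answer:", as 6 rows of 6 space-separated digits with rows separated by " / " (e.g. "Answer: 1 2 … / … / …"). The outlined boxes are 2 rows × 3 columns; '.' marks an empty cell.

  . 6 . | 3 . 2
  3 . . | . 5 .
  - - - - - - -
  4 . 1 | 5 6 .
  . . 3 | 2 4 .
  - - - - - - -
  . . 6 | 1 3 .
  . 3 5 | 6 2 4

Step 1. [r2c2∈{1,2,4}] in col 2, 1 fits only at r2c2, so r2c2=1.
Step 2. [r3c2∈{2}] only 2 remains possible at r3c2. So r3c2=2.
Step 3. [r4c1∈{5,6}] r4c1 is the only open cell in row 4 admitting 6, so r4c1=6.
Step 4. [r2c4∈{4}] r2c4 has the single candidate 4 ⇒ r2c4=4.
Step 5. [r3c6∈{3}] r3c6 has the single candidate 3. So r3c6=3.
Step 6. [r2c3∈{2}] r2c3 is down to just 2, so r2c3=2.
Step 7. [r1c1∈{5}] r1c1 has the single candidate 5, so r1c1=5.
Step 8. [r4c6∈{1}] r4c6's peers cover all but 1, so r4c6=1.
Step 9. [r5c6∈{5}] nothing but 5 survives at r5c6, so r5c6=5.
Step 10. [r5c1∈{2}] only 2 remains possible at r5c1 ⇒ r5c1=2.
Step 11. [r4c2∈{5}] nothing but 5 survives at r4c2, so r4c2=5.
Step 12. [r6c1∈{1}] r6c1's peers cover all but 1 ⇒ r6c1=1.
Step 13. [r5c2∈{4}] nothing but 4 survives at r5c2 ⇒ r5c2=4.
Step 14. [r1c5∈{1}] r1c5 is down to just 1 ⇒ r1c5=1.
Step 15. [r1c3∈{4}] r1c3 has the single candidate 4, so r1c3=4.
Step 16. [r2c6∈{6}] nothing but 6 survives at r2c6, so r2c6=6.

Answer: 5 6 4 3 1 2 / 3 1 2 4 5 6 / 4 2 1 5 6 3 / 6 5 3 2 4 1 / 2 4 6 1 3 5 / 1 3 5 6 2 4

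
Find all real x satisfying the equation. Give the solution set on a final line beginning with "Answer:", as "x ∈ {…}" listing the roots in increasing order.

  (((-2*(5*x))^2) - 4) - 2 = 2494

Step 1. [(((-2*(5*x))^2) - 4) - 2 = 2494] peel the -2: add 2 from each side ⇒ sub: ((-2*(5*x))^2) - 4 = 2496.
Step 2. [((-2*(5*x))^2) - 4 = 2496] 4 comes off first (add 4). So sub: (-2*(5*x))^2 = 2500.
Step 3. [(-2*(5*x))^2 = 2500] 2500 ≥ 0, LHS is (·)² — take ±√ ⇒ sqrt: -2*(5*x) = 50 or -50.
Step 4. [-2*(5*x) = 50 or -50] -2 out front; divide by -2 ⇒ div: 5*x = -25 or 25.
Step 5. [5*x = -25 or 25] LHS = 5·(…); ÷5 both sides ⇒ div: x = -5 or 5.

Answer: x ∈ {-5, 5}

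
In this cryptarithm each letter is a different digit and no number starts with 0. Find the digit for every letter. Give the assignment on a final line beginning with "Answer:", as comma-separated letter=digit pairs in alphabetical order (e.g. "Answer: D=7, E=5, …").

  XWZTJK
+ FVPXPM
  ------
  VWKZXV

Step 1. [col 1: K + M ≡ V (mod 10)] several values work for V in column 1 (K + M ≡ V (mod 10), carry-in 0); try V=9 ⇒ V=9.
Step 2. [col 1: K + M ≡ V (mod 10)] column 1 (K + M ≡ V (mod 10), carry-in 0) doesn't pin M yet; pick M=8 and continue. So M=8.
Step 3. [col 1: K + M ≡ V (mod 10)] column 1 reads K+M+carry(0)=V with M=8, V=9; with digits 8,9 already taken and all letters distinct, the only value for K is 1. So K=1.
Step 4. [col 2: J + P ≡ X (mod 10)] no forcing yet in column 2 (carry-in 0); X=3 is free and consistent — try it, so X=3.
Step 5. [col 2: J + P ≡ X (mod 10)] P=7 is one option consistent with column 2 (J + P ≡ X (mod 10), carry-in 0) — take it. So P=7.
Step 6. [col 2: J + P ≡ X (mod 10)] column 2 reads J+P+carry(0)=X with P=7, X=3; with digits 1,3,7,8,9 already taken and all letters distinct, the only value for J is 6, so J=6.
Step 7. [col 3: T + X ≡ Z (mod 10)] in column 3 we have T+X≡Z with carry-in 1; given X=3 and digits 1,3,6,7,8,9 already taken and all letters distinct, that pins Z to 4, so Z=4.
Step 8. [col 3: T + X ≡ Z (mod 10)] column 3 reads T+X+carry(1)=Z with X=3, Z=4; with digits 1,3,4,6,7,8,9 already taken and all letters distinct, the only value for T is 0, so T=0.
Step 9. [col 5: W + V ≡ W (mod 10)] column 5 (W + V ≡ W (mod 10), carry-in 1) doesn't pin W yet; pick W=2 and continue, so W=2.
Step 10. [col 6: X + F ≡ V (mod 10)] column 6 reads X+F+carry(1)=V with X=3, V=9; with digits 0,1,2,3,4,6,7,8,9 already taken and all letters distinct, the only value for F is 5, so F=5.

Answer: F=5, J=6, K=1, M=8, P=7, T=0, V=9, W=2, X=3, Z=4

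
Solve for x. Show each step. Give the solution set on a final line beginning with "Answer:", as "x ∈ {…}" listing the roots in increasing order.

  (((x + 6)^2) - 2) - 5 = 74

Step 1. [(((x + 6)^2) - 2) - 5 = 74] peel the -5: add 5 from each side. So sub: ((x + 6)^2) - 2 = 79.
Step 2. [((x + 6)^2) - 2 = 79] add 2: x sits inside (… - 2), so sub: (x + 6)^2 = 81.
Step 3. [(x + 6)^2 = 81] LHS squared, RHS 81 ≥ 0: apply √ (±) ⇒ sqrt: x + 6 = 9 or -9.
Step 4. [x + 6 = 9 or -9] peel the +6: subtract 6 from each side, so sub: x = 3 or -15.

Answer: x ∈ {-15, 3}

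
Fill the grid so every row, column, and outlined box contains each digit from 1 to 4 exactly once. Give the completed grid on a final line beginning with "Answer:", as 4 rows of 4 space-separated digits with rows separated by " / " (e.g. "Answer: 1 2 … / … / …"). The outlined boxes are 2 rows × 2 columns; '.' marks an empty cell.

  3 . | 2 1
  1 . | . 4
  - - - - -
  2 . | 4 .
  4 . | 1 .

Step 1. [r3c4∈{3}] r3c4 has the single candidate 3 ⇒ r3c4=3.
Step 2. [r1c2∈{4}] r1c2's peers cover all but 4. So r1c2=4.
Step 3. [r3c2∈{1}] only 1 remains possible at r3c2, so r3c2=1.
Step 4. [r2c3∈{3}] r2c3 is down to just 3 ⇒ r2c3=3.
Step 5. [r2c2∈{2}] r2c2 has the single candidate 2, so r2c2=2.
Step 6. [r4c2∈{3}] r4c2's peers cover all but 3, so r4c2=3.
Step 7. [r4c4∈{2}] nothing but 2 survives at r4c4 ⇒ r4c4=2.

Answer: 3 4 2 1 / 1 2 3 4 / 2 1 4 3 / 4 3 1 2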